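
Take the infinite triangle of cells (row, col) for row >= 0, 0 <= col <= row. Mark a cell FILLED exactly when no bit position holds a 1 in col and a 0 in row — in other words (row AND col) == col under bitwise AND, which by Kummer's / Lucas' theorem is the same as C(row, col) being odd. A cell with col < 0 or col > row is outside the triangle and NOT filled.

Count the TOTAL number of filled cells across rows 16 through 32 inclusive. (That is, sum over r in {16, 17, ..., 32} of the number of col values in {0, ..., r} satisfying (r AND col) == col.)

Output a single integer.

r16=10000 pc1: +2 =2
r17=10001 pc2: +4 =6
r18=10010 pc2: +4 =10
r19=10011 pc3: +8 =18
r20=10100 pc2: +4 =22
r21=10101 pc3: +8 =30
r22=10110 pc3: +8 =38
r23=10111 pc4: +16 =54
r24=11000 pc2: +4 =58
r25=11001 pc3: +8 =66
r26=11010 pc3: +8 =74
r27=11011 pc4: +16 =90
r28=11100 pc3: +8 =98
r29=11101 pc4: +16 =114
r30=11110 pc4: +16 =130
r31=11111 pc5: +32 =162
r32=100000 pc1: +2 =164

Answer: 164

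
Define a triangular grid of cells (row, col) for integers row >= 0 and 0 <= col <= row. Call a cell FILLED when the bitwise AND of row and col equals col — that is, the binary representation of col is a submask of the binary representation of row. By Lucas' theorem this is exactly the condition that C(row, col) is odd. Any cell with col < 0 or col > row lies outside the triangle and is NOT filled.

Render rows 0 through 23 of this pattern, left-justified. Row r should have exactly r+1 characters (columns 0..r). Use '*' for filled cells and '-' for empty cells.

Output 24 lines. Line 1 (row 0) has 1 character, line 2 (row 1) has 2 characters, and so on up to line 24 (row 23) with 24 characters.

Answer: *
**
*-*
****
*---*
**--**
*-*-*-*
********
*-------*
**------**
*-*-----*-*
****----****
*---*---*---*
**--**--**--**
*-*-*-*-*-*-*-*
****************
*---------------*
**--------------**
*-*-------------*-*
****------------****
*---*-----------*---*
**--**----------**--**
*-*-*-*---------*-*-*-*
********--------********

Derivation:
r0=0: *
r1=1: **
r2=10: *-*
r3=11: ****
r4=100: *---*
r5=101: **--**
r6=110: *-*-*-*
r7=111: ********
r8=1000: *-------*
r9=1001: **------**
r10=1010: *-*-----*-*
r11=1011: ****----****
r12=1100: *---*---*---*
r13=1101: **--**--**--**
r14=1110: *-*-*-*-*-*-*-*
r15=1111: ****************
r16=10000: *---------------*
r17=10001: **--------------**
r18=10010: *-*-------------*-*
r19=10011: ****------------****
r20=10100: *---*-----------*---*
r21=10101: **--**----------**--**
r22=10110: *-*-*-*---------*-*-*-*
r23=10111: ********--------********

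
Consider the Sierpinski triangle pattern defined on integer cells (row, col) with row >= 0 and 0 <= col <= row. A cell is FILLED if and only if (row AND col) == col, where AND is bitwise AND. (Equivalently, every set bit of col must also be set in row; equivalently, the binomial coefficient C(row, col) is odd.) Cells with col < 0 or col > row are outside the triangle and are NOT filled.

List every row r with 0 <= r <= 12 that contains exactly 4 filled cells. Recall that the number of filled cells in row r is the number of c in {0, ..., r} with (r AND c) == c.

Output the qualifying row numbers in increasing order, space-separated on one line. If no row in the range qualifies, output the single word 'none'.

Answer: 3 5 6 9 10 12

Derivation:
Row r has 2^popcount(r) filled cells, so we need popcount(r) = log2(4) = 2.
Scan r = 0..12 and keep those with exactly 2 one-bits:
r=0=0 popcount=0 -> skip
r=1=1 popcount=1 -> skip
r=2=10 popcount=1 -> skip
r=3=11 popcount=2 -> KEEP
r=4=100 popcount=1 -> skip
r=5=101 popcount=2 -> KEEP
r=6=110 popcount=2 -> KEEP
r=7=111 popcount=3 -> skip
r=8=1000 popcount=1 -> skip
r=9=1001 popcount=2 -> KEEP
r=10=1010 popcount=2 -> KEEP
r=11=1011 popcount=3 -> skip
r=12=1100 popcount=2 -> KEEP
Kept rows: 3 5 6 9 10 12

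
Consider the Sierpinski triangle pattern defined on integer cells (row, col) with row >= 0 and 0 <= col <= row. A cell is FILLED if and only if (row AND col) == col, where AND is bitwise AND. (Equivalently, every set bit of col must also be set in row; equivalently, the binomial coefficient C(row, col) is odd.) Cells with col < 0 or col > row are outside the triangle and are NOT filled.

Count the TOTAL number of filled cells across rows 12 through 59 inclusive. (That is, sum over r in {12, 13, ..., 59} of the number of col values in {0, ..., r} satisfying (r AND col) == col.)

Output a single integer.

r12=1100 pc2: +4 =4
r13=1101 pc3: +8 =12
r14=1110 pc3: +8 =20
r15=1111 pc4: +16 =36
r16=10000 pc1: +2 =38
r17=10001 pc2: +4 =42
r18=10010 pc2: +4 =46
r19=10011 pc3: +8 =54
r20=10100 pc2: +4 =58
r21=10101 pc3: +8 =66
r22=10110 pc3: +8 =74
r23=10111 pc4: +16 =90
r24=11000 pc2: +4 =94
r25=11001 pc3: +8 =102
r26=11010 pc3: +8 =110
r27=11011 pc4: +16 =126
r28=11100 pc3: +8 =134
r29=11101 pc4: +16 =150
r30=11110 pc4: +16 =166
r31=11111 pc5: +32 =198
r32=100000 pc1: +2 =200
r33=100001 pc2: +4 =204
r34=100010 pc2: +4 =208
r35=100011 pc3: +8 =216
r36=100100 pc2: +4 =220
r37=100101 pc3: +8 =228
r38=100110 pc3: +8 =236
r39=100111 pc4: +16 =252
r40=101000 pc2: +4 =256
r41=101001 pc3: +8 =264
r42=101010 pc3: +8 =272
r43=101011 pc4: +16 =288
r44=101100 pc3: +8 =296
r45=101101 pc4: +16 =312
r46=101110 pc4: +16 =328
r47=101111 pc5: +32 =360
r48=110000 pc2: +4 =364
r49=110001 pc3: +8 =372
r50=110010 pc3: +8 =380
r51=110011 pc4: +16 =396
r52=110100 pc3: +8 =404
r53=110101 pc4: +16 =420
r54=110110 pc4: +16 =436
r55=110111 pc5: +32 =468
r56=111000 pc3: +8 =476
r57=111001 pc4: +16 =492
r58=111010 pc4: +16 =508
r59=111011 pc5: +32 =540

Answer: 540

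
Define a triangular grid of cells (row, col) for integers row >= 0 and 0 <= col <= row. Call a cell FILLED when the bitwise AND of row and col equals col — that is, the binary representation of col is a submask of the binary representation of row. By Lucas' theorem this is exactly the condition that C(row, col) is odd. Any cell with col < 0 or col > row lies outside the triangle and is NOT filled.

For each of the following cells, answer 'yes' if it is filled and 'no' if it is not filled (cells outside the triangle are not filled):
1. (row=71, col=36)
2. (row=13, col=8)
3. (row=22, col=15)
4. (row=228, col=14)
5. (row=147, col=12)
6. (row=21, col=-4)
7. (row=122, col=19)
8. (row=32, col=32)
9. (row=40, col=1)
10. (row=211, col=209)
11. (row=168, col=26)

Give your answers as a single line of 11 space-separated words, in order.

(71,36): row=0b1000111, col=0b100100, row AND col = 0b100 = 4; 4 != 36 -> empty
(13,8): row=0b1101, col=0b1000, row AND col = 0b1000 = 8; 8 == 8 -> filled
(22,15): row=0b10110, col=0b1111, row AND col = 0b110 = 6; 6 != 15 -> empty
(228,14): row=0b11100100, col=0b1110, row AND col = 0b100 = 4; 4 != 14 -> empty
(147,12): row=0b10010011, col=0b1100, row AND col = 0b0 = 0; 0 != 12 -> empty
(21,-4): col outside [0, 21] -> not filled
(122,19): row=0b1111010, col=0b10011, row AND col = 0b10010 = 18; 18 != 19 -> empty
(32,32): row=0b100000, col=0b100000, row AND col = 0b100000 = 32; 32 == 32 -> filled
(40,1): row=0b101000, col=0b1, row AND col = 0b0 = 0; 0 != 1 -> empty
(211,209): row=0b11010011, col=0b11010001, row AND col = 0b11010001 = 209; 209 == 209 -> filled
(168,26): row=0b10101000, col=0b11010, row AND col = 0b1000 = 8; 8 != 26 -> empty

Answer: no yes no no no no no yes no yes no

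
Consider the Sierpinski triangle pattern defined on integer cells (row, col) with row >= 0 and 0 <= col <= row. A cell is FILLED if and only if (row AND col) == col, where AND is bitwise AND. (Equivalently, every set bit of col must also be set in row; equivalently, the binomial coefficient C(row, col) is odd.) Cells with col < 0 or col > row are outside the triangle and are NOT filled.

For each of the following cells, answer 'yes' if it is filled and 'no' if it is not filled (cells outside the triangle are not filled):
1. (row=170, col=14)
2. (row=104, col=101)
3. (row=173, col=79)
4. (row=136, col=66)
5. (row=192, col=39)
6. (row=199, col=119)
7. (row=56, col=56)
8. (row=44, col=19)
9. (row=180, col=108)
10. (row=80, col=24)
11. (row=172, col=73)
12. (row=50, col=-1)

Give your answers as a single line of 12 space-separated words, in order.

(170,14): row=0b10101010, col=0b1110, row AND col = 0b1010 = 10; 10 != 14 -> empty
(104,101): row=0b1101000, col=0b1100101, row AND col = 0b1100000 = 96; 96 != 101 -> empty
(173,79): row=0b10101101, col=0b1001111, row AND col = 0b1101 = 13; 13 != 79 -> empty
(136,66): row=0b10001000, col=0b1000010, row AND col = 0b0 = 0; 0 != 66 -> empty
(192,39): row=0b11000000, col=0b100111, row AND col = 0b0 = 0; 0 != 39 -> empty
(199,119): row=0b11000111, col=0b1110111, row AND col = 0b1000111 = 71; 71 != 119 -> empty
(56,56): row=0b111000, col=0b111000, row AND col = 0b111000 = 56; 56 == 56 -> filled
(44,19): row=0b101100, col=0b10011, row AND col = 0b0 = 0; 0 != 19 -> empty
(180,108): row=0b10110100, col=0b1101100, row AND col = 0b100100 = 36; 36 != 108 -> empty
(80,24): row=0b1010000, col=0b11000, row AND col = 0b10000 = 16; 16 != 24 -> empty
(172,73): row=0b10101100, col=0b1001001, row AND col = 0b1000 = 8; 8 != 73 -> empty
(50,-1): col outside [0, 50] -> not filled

Answer: no no no no no no yes no no no no no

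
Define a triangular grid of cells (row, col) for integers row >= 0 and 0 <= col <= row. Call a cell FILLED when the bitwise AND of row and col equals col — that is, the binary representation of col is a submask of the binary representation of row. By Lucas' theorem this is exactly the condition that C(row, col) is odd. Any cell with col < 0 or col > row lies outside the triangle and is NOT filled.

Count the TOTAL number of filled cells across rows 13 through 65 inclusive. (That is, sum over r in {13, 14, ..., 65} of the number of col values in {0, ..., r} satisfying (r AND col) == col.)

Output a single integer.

r13=1101 pc3: +8 =8
r14=1110 pc3: +8 =16
r15=1111 pc4: +16 =32
r16=10000 pc1: +2 =34
r17=10001 pc2: +4 =38
r18=10010 pc2: +4 =42
r19=10011 pc3: +8 =50
r20=10100 pc2: +4 =54
r21=10101 pc3: +8 =62
r22=10110 pc3: +8 =70
r23=10111 pc4: +16 =86
r24=11000 pc2: +4 =90
r25=11001 pc3: +8 =98
r26=11010 pc3: +8 =106
r27=11011 pc4: +16 =122
r28=11100 pc3: +8 =130
r29=11101 pc4: +16 =146
r30=11110 pc4: +16 =162
r31=11111 pc5: +32 =194
r32=100000 pc1: +2 =196
r33=100001 pc2: +4 =200
r34=100010 pc2: +4 =204
r35=100011 pc3: +8 =212
r36=100100 pc2: +4 =216
r37=100101 pc3: +8 =224
r38=100110 pc3: +8 =232
r39=100111 pc4: +16 =248
r40=101000 pc2: +4 =252
r41=101001 pc3: +8 =260
r42=101010 pc3: +8 =268
r43=101011 pc4: +16 =284
r44=101100 pc3: +8 =292
r45=101101 pc4: +16 =308
r46=101110 pc4: +16 =324
r47=101111 pc5: +32 =356
r48=110000 pc2: +4 =360
r49=110001 pc3: +8 =368
r50=110010 pc3: +8 =376
r51=110011 pc4: +16 =392
r52=110100 pc3: +8 =400
r53=110101 pc4: +16 =416
r54=110110 pc4: +16 =432
r55=110111 pc5: +32 =464
r56=111000 pc3: +8 =472
r57=111001 pc4: +16 =488
r58=111010 pc4: +16 =504
r59=111011 pc5: +32 =536
r60=111100 pc4: +16 =552
r61=111101 pc5: +32 =584
r62=111110 pc5: +32 =616
r63=111111 pc6: +64 =680
r64=1000000 pc1: +2 =682
r65=1000001 pc2: +4 =686

Answer: 686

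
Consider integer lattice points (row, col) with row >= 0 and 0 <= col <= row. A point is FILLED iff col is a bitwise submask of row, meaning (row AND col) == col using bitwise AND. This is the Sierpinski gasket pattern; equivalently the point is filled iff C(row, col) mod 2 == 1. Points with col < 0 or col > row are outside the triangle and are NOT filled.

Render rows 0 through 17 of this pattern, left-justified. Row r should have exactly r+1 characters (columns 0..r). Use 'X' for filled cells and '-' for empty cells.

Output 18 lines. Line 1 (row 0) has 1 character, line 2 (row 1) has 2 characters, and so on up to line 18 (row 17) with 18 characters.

Answer: X
XX
X-X
XXXX
X---X
XX--XX
X-X-X-X
XXXXXXXX
X-------X
XX------XX
X-X-----X-X
XXXX----XXXX
X---X---X---X
XX--XX--XX--XX
X-X-X-X-X-X-X-X
XXXXXXXXXXXXXXXX
X---------------X
XX--------------XX

Derivation:
r0=0: X
r1=1: XX
r2=10: X-X
r3=11: XXXX
r4=100: X---X
r5=101: XX--XX
r6=110: X-X-X-X
r7=111: XXXXXXXX
r8=1000: X-------X
r9=1001: XX------XX
r10=1010: X-X-----X-X
r11=1011: XXXX----XXXX
r12=1100: X---X---X---X
r13=1101: XX--XX--XX--XX
r14=1110: X-X-X-X-X-X-X-X
r15=1111: XXXXXXXXXXXXXXXX
r16=10000: X---------------X
r17=10001: XX--------------XX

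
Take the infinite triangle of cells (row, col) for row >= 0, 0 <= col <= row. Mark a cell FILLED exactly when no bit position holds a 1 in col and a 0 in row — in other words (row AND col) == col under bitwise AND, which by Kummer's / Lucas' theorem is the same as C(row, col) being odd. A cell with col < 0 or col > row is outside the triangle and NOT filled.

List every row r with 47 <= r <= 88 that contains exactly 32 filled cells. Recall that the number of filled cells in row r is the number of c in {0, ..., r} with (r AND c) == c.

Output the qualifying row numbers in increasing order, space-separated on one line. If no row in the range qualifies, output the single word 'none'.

Row r has 2^popcount(r) filled cells, so we need popcount(r) = log2(32) = 5.
Scan r = 47..88 and keep those with exactly 5 one-bits:
r=47=101111 popcount=5 -> KEEP
r=48=110000 popcount=2 -> skip
r=49=110001 popcount=3 -> skip
r=50=110010 popcount=3 -> skip
r=51=110011 popcount=4 -> skip
r=52=110100 popcount=3 -> skip
r=53=110101 popcount=4 -> skip
r=54=110110 popcount=4 -> skip
r=55=110111 popcount=5 -> KEEP
r=56=111000 popcount=3 -> skip
r=57=111001 popcount=4 -> skip
r=58=111010 popcount=4 -> skip
r=59=111011 popcount=5 -> KEEP
r=60=111100 popcount=4 -> skip
r=61=111101 popcount=5 -> KEEP
r=62=111110 popcount=5 -> KEEP
r=63=111111 popcount=6 -> skip
r=64=1000000 popcount=1 -> skip
r=65=1000001 popcount=2 -> skip
r=66=1000010 popcount=2 -> skip
r=67=1000011 popcount=3 -> skip
r=68=1000100 popcount=2 -> skip
r=69=1000101 popcount=3 -> skip
r=70=1000110 popcount=3 -> skip
r=71=1000111 popcount=4 -> skip
r=72=1001000 popcount=2 -> skip
r=73=1001001 popcount=3 -> skip
r=74=1001010 popcount=3 -> skip
r=75=1001011 popcount=4 -> skip
r=76=1001100 popcount=3 -> skip
r=77=1001101 popcount=4 -> skip
r=78=1001110 popcount=4 -> skip
r=79=1001111 popcount=5 -> KEEP
r=80=1010000 popcount=2 -> skip
r=81=1010001 popcount=3 -> skip
r=82=1010010 popcount=3 -> skip
r=83=1010011 popcount=4 -> skip
r=84=1010100 popcount=3 -> skip
r=85=1010101 popcount=4 -> skip
r=86=1010110 popcount=4 -> skip
r=87=1010111 popcount=5 -> KEEP
r=88=1011000 popcount=3 -> skip
Kept rows: 47 55 59 61 62 79 87

Answer: 47 55 59 61 62 79 87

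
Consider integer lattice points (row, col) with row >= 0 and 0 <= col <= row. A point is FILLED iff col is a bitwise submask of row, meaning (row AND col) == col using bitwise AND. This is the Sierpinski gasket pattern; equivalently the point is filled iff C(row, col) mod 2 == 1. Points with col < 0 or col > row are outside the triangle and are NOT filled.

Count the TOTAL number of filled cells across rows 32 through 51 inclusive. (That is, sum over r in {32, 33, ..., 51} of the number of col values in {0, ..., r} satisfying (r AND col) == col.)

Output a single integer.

r32=100000 pc1: +2 =2
r33=100001 pc2: +4 =6
r34=100010 pc2: +4 =10
r35=100011 pc3: +8 =18
r36=100100 pc2: +4 =22
r37=100101 pc3: +8 =30
r38=100110 pc3: +8 =38
r39=100111 pc4: +16 =54
r40=101000 pc2: +4 =58
r41=101001 pc3: +8 =66
r42=101010 pc3: +8 =74
r43=101011 pc4: +16 =90
r44=101100 pc3: +8 =98
r45=101101 pc4: +16 =114
r46=101110 pc4: +16 =130
r47=101111 pc5: +32 =162
r48=110000 pc2: +4 =166
r49=110001 pc3: +8 =174
r50=110010 pc3: +8 =182
r51=110011 pc4: +16 =198

Answer: 198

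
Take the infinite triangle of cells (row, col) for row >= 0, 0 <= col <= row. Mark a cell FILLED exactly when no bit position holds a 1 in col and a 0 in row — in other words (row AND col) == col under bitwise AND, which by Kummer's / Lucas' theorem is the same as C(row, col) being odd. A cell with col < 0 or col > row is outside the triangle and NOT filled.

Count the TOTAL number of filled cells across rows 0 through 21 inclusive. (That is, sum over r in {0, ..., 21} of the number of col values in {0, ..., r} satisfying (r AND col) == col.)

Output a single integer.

Answer: 111

Derivation:
r0=0 pc0: +1 =1
r1=1 pc1: +2 =3
r2=10 pc1: +2 =5
r3=11 pc2: +4 =9
r4=100 pc1: +2 =11
r5=101 pc2: +4 =15
r6=110 pc2: +4 =19
r7=111 pc3: +8 =27
r8=1000 pc1: +2 =29
r9=1001 pc2: +4 =33
r10=1010 pc2: +4 =37
r11=1011 pc3: +8 =45
r12=1100 pc2: +4 =49
r13=1101 pc3: +8 =57
r14=1110 pc3: +8 =65
r15=1111 pc4: +16 =81
r16=10000 pc1: +2 =83
r17=10001 pc2: +4 =87
r18=10010 pc2: +4 =91
r19=10011 pc3: +8 =99
r20=10100 pc2: +4 =103
r21=10101 pc3: +8 =111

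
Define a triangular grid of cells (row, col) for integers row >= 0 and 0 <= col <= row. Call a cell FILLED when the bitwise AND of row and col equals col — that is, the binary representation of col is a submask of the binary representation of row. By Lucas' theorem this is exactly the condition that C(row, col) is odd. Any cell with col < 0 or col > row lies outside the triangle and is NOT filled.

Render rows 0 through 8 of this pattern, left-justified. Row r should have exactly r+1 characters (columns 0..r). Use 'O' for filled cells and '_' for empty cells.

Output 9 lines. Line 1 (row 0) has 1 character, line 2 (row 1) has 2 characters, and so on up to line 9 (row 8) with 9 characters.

r0=0: O
r1=1: OO
r2=10: O_O
r3=11: OOOO
r4=100: O___O
r5=101: OO__OO
r6=110: O_O_O_O
r7=111: OOOOOOOO
r8=1000: O_______O

Answer: O
OO
O_O
OOOO
O___O
OO__OO
O_O_O_O
OOOOOOOO
O_______O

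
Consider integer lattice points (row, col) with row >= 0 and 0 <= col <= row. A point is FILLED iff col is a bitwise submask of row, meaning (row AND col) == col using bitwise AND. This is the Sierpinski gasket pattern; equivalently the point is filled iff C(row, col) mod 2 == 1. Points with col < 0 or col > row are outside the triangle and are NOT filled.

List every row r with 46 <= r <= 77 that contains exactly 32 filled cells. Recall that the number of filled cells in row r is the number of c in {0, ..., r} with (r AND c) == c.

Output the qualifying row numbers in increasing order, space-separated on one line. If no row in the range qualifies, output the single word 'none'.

Answer: 47 55 59 61 62

Derivation:
Row r has 2^popcount(r) filled cells, so we need popcount(r) = log2(32) = 5.
Scan r = 46..77 and keep those with exactly 5 one-bits:
r=46=101110 popcount=4 -> skip
r=47=101111 popcount=5 -> KEEP
r=48=110000 popcount=2 -> skip
r=49=110001 popcount=3 -> skip
r=50=110010 popcount=3 -> skip
r=51=110011 popcount=4 -> skip
r=52=110100 popcount=3 -> skip
r=53=110101 popcount=4 -> skip
r=54=110110 popcount=4 -> skip
r=55=110111 popcount=5 -> KEEP
r=56=111000 popcount=3 -> skip
r=57=111001 popcount=4 -> skip
r=58=111010 popcount=4 -> skip
r=59=111011 popcount=5 -> KEEP
r=60=111100 popcount=4 -> skip
r=61=111101 popcount=5 -> KEEP
r=62=111110 popcount=5 -> KEEP
r=63=111111 popcount=6 -> skip
r=64=1000000 popcount=1 -> skip
r=65=1000001 popcount=2 -> skip
r=66=1000010 popcount=2 -> skip
r=67=1000011 popcount=3 -> skip
r=68=1000100 popcount=2 -> skip
r=69=1000101 popcount=3 -> skip
r=70=1000110 popcount=3 -> skip
r=71=1000111 popcount=4 -> skip
r=72=1001000 popcount=2 -> skip
r=73=1001001 popcount=3 -> skip
r=74=1001010 popcount=3 -> skip
r=75=1001011 popcount=4 -> skip
r=76=1001100 popcount=3 -> skip
r=77=1001101 popcount=4 -> skip
Kept rows: 47 55 59 61 62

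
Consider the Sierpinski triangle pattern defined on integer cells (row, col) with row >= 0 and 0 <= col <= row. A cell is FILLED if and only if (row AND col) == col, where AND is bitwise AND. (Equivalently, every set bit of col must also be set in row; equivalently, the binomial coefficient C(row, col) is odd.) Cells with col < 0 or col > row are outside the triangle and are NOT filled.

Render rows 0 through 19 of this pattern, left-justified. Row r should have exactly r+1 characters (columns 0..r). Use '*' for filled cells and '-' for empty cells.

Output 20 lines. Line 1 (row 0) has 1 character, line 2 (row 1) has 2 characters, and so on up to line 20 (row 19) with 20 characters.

Answer: *
**
*-*
****
*---*
**--**
*-*-*-*
********
*-------*
**------**
*-*-----*-*
****----****
*---*---*---*
**--**--**--**
*-*-*-*-*-*-*-*
****************
*---------------*
**--------------**
*-*-------------*-*
****------------****

Derivation:
r0=0: *
r1=1: **
r2=10: *-*
r3=11: ****
r4=100: *---*
r5=101: **--**
r6=110: *-*-*-*
r7=111: ********
r8=1000: *-------*
r9=1001: **------**
r10=1010: *-*-----*-*
r11=1011: ****----****
r12=1100: *---*---*---*
r13=1101: **--**--**--**
r14=1110: *-*-*-*-*-*-*-*
r15=1111: ****************
r16=10000: *---------------*
r17=10001: **--------------**
r18=10010: *-*-------------*-*
r19=10011: ****------------****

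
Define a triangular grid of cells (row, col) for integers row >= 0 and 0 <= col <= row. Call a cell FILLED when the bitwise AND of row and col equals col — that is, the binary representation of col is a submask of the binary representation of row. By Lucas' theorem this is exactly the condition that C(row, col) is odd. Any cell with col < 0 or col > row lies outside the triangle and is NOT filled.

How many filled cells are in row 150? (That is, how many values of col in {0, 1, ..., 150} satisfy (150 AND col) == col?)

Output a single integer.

Answer: 16

Derivation:
150 in binary = 10010110
popcount(150) = number of 1-bits in 10010110 = 4
A col c satisfies (150 AND c) == c iff every set bit of c is also set in 150; each of the 4 set bits of 150 can independently be on or off in c.
count = 2^4 = 16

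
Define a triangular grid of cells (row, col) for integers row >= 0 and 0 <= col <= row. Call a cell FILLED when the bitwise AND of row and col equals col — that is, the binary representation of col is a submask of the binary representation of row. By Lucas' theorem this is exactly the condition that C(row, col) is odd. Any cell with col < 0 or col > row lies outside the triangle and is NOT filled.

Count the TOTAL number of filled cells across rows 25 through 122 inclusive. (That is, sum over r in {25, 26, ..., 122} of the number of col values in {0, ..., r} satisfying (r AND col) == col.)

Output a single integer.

Answer: 1696

Derivation:
r25=11001 pc3: +8 =8
r26=11010 pc3: +8 =16
r27=11011 pc4: +16 =32
r28=11100 pc3: +8 =40
r29=11101 pc4: +16 =56
r30=11110 pc4: +16 =72
r31=11111 pc5: +32 =104
r32=100000 pc1: +2 =106
r33=100001 pc2: +4 =110
r34=100010 pc2: +4 =114
r35=100011 pc3: +8 =122
r36=100100 pc2: +4 =126
r37=100101 pc3: +8 =134
r38=100110 pc3: +8 =142
r39=100111 pc4: +16 =158
r40=101000 pc2: +4 =162
r41=101001 pc3: +8 =170
r42=101010 pc3: +8 =178
r43=101011 pc4: +16 =194
r44=101100 pc3: +8 =202
r45=101101 pc4: +16 =218
r46=101110 pc4: +16 =234
r47=101111 pc5: +32 =266
r48=110000 pc2: +4 =270
r49=110001 pc3: +8 =278
r50=110010 pc3: +8 =286
r51=110011 pc4: +16 =302
r52=110100 pc3: +8 =310
r53=110101 pc4: +16 =326
r54=110110 pc4: +16 =342
r55=110111 pc5: +32 =374
r56=111000 pc3: +8 =382
r57=111001 pc4: +16 =398
r58=111010 pc4: +16 =414
r59=111011 pc5: +32 =446
r60=111100 pc4: +16 =462
r61=111101 pc5: +32 =494
r62=111110 pc5: +32 =526
r63=111111 pc6: +64 =590
r64=1000000 pc1: +2 =592
r65=1000001 pc2: +4 =596
r66=1000010 pc2: +4 =600
r67=1000011 pc3: +8 =608
r68=1000100 pc2: +4 =612
r69=1000101 pc3: +8 =620
r70=1000110 pc3: +8 =628
r71=1000111 pc4: +16 =644
r72=1001000 pc2: +4 =648
r73=1001001 pc3: +8 =656
r74=1001010 pc3: +8 =664
r75=1001011 pc4: +16 =680
r76=1001100 pc3: +8 =688
r77=1001101 pc4: +16 =704
r78=1001110 pc4: +16 =720
r79=1001111 pc5: +32 =752
r80=1010000 pc2: +4 =756
r81=1010001 pc3: +8 =764
r82=1010010 pc3: +8 =772
r83=1010011 pc4: +16 =788
r84=1010100 pc3: +8 =796
r85=1010101 pc4: +16 =812
r86=1010110 pc4: +16 =828
r87=1010111 pc5: +32 =860
r88=1011000 pc3: +8 =868
r89=1011001 pc4: +16 =884
r90=1011010 pc4: +16 =900
r91=1011011 pc5: +32 =932
r92=1011100 pc4: +16 =948
r93=1011101 pc5: +32 =980
r94=1011110 pc5: +32 =1012
r95=1011111 pc6: +64 =1076
r96=1100000 pc2: +4 =1080
r97=1100001 pc3: +8 =1088
r98=1100010 pc3: +8 =1096
r99=1100011 pc4: +16 =1112
r100=1100100 pc3: +8 =1120
r101=1100101 pc4: +16 =1136
r102=1100110 pc4: +16 =1152
r103=1100111 pc5: +32 =1184
r104=1101000 pc3: +8 =1192
r105=1101001 pc4: +16 =1208
r106=1101010 pc4: +16 =1224
r107=1101011 pc5: +32 =1256
r108=1101100 pc4: +16 =1272
r109=1101101 pc5: +32 =1304
r110=1101110 pc5: +32 =1336
r111=1101111 pc6: +64 =1400
r112=1110000 pc3: +8 =1408
r113=1110001 pc4: +16 =1424
r114=1110010 pc4: +16 =1440
r115=1110011 pc5: +32 =1472
r116=1110100 pc4: +16 =1488
r117=1110101 pc5: +32 =1520
r118=1110110 pc5: +32 =1552
r119=1110111 pc6: +64 =1616
r120=1111000 pc4: +16 =1632
r121=1111001 pc5: +32 =1664
r122=1111010 pc5: +32 =1696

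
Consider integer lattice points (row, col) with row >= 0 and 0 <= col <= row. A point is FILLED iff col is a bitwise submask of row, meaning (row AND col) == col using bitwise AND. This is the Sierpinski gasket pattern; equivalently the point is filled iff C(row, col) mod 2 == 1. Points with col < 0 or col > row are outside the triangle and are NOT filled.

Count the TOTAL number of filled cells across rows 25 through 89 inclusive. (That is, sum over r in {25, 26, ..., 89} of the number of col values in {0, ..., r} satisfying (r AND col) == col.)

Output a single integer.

r25=11001 pc3: +8 =8
r26=11010 pc3: +8 =16
r27=11011 pc4: +16 =32
r28=11100 pc3: +8 =40
r29=11101 pc4: +16 =56
r30=11110 pc4: +16 =72
r31=11111 pc5: +32 =104
r32=100000 pc1: +2 =106
r33=100001 pc2: +4 =110
r34=100010 pc2: +4 =114
r35=100011 pc3: +8 =122
r36=100100 pc2: +4 =126
r37=100101 pc3: +8 =134
r38=100110 pc3: +8 =142
r39=100111 pc4: +16 =158
r40=101000 pc2: +4 =162
r41=101001 pc3: +8 =170
r42=101010 pc3: +8 =178
r43=101011 pc4: +16 =194
r44=101100 pc3: +8 =202
r45=101101 pc4: +16 =218
r46=101110 pc4: +16 =234
r47=101111 pc5: +32 =266
r48=110000 pc2: +4 =270
r49=110001 pc3: +8 =278
r50=110010 pc3: +8 =286
r51=110011 pc4: +16 =302
r52=110100 pc3: +8 =310
r53=110101 pc4: +16 =326
r54=110110 pc4: +16 =342
r55=110111 pc5: +32 =374
r56=111000 pc3: +8 =382
r57=111001 pc4: +16 =398
r58=111010 pc4: +16 =414
r59=111011 pc5: +32 =446
r60=111100 pc4: +16 =462
r61=111101 pc5: +32 =494
r62=111110 pc5: +32 =526
r63=111111 pc6: +64 =590
r64=1000000 pc1: +2 =592
r65=1000001 pc2: +4 =596
r66=1000010 pc2: +4 =600
r67=1000011 pc3: +8 =608
r68=1000100 pc2: +4 =612
r69=1000101 pc3: +8 =620
r70=1000110 pc3: +8 =628
r71=1000111 pc4: +16 =644
r72=1001000 pc2: +4 =648
r73=1001001 pc3: +8 =656
r74=1001010 pc3: +8 =664
r75=1001011 pc4: +16 =680
r76=1001100 pc3: +8 =688
r77=1001101 pc4: +16 =704
r78=1001110 pc4: +16 =720
r79=1001111 pc5: +32 =752
r80=1010000 pc2: +4 =756
r81=1010001 pc3: +8 =764
r82=1010010 pc3: +8 =772
r83=1010011 pc4: +16 =788
r84=1010100 pc3: +8 =796
r85=1010101 pc4: +16 =812
r86=1010110 pc4: +16 =828
r87=1010111 pc5: +32 =860
r88=1011000 pc3: +8 =868
r89=1011001 pc4: +16 =884

Answer: 884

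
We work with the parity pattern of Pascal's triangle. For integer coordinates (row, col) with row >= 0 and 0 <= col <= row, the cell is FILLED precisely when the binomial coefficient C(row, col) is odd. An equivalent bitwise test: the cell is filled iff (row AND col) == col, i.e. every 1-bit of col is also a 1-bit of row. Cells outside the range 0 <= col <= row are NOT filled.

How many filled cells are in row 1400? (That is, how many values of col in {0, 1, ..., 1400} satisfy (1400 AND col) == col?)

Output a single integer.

Answer: 64

Derivation:
1400 in binary = 10101111000
popcount(1400) = number of 1-bits in 10101111000 = 6
A col c satisfies (1400 AND c) == c iff every set bit of c is also set in 1400; each of the 6 set bits of 1400 can independently be on or off in c.
count = 2^6 = 64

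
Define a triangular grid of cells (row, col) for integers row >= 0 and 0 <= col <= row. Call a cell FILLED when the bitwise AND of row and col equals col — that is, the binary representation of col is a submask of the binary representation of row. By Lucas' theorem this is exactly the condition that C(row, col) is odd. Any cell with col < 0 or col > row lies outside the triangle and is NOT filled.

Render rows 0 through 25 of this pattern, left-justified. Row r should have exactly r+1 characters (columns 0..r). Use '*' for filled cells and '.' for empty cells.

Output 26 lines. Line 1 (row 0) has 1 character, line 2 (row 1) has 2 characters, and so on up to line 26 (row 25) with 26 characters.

Answer: *
**
*.*
****
*...*
**..**
*.*.*.*
********
*.......*
**......**
*.*.....*.*
****....****
*...*...*...*
**..**..**..**
*.*.*.*.*.*.*.*
****************
*...............*
**..............**
*.*.............*.*
****............****
*...*...........*...*
**..**..........**..**
*.*.*.*.........*.*.*.*
********........********
*.......*.......*.......*
**......**......**......**

Derivation:
r0=0: *
r1=1: **
r2=10: *.*
r3=11: ****
r4=100: *...*
r5=101: **..**
r6=110: *.*.*.*
r7=111: ********
r8=1000: *.......*
r9=1001: **......**
r10=1010: *.*.....*.*
r11=1011: ****....****
r12=1100: *...*...*...*
r13=1101: **..**..**..**
r14=1110: *.*.*.*.*.*.*.*
r15=1111: ****************
r16=10000: *...............*
r17=10001: **..............**
r18=10010: *.*.............*.*
r19=10011: ****............****
r20=10100: *...*...........*...*
r21=10101: **..**..........**..**
r22=10110: *.*.*.*.........*.*.*.*
r23=10111: ********........********
r24=11000: *.......*.......*.......*
r25=11001: **......**......**......**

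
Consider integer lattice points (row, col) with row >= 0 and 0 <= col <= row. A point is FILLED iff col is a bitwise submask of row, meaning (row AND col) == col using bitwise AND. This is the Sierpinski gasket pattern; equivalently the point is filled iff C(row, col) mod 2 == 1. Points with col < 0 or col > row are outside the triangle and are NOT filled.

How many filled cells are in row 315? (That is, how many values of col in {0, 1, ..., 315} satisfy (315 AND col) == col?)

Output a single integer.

315 in binary = 100111011
popcount(315) = number of 1-bits in 100111011 = 6
A col c satisfies (315 AND c) == c iff every set bit of c is also set in 315; each of the 6 set bits of 315 can independently be on or off in c.
count = 2^6 = 64

Answer: 64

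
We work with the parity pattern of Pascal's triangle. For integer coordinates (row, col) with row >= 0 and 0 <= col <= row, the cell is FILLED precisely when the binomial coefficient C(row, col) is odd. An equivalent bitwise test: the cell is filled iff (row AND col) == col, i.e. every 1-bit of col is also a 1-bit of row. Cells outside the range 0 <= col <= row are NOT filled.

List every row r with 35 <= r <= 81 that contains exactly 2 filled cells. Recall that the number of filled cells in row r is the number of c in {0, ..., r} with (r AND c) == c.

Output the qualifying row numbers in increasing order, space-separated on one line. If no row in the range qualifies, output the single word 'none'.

Answer: 64

Derivation:
Row r has 2^popcount(r) filled cells, so we need popcount(r) = log2(2) = 1.
Scan r = 35..81 and keep those with exactly 1 one-bits:
r=35=100011 popcount=3 -> skip
r=36=100100 popcount=2 -> skip
r=37=100101 popcount=3 -> skip
r=38=100110 popcount=3 -> skip
r=39=100111 popcount=4 -> skip
r=40=101000 popcount=2 -> skip
r=41=101001 popcount=3 -> skip
r=42=101010 popcount=3 -> skip
r=43=101011 popcount=4 -> skip
r=44=101100 popcount=3 -> skip
r=45=101101 popcount=4 -> skip
r=46=101110 popcount=4 -> skip
r=47=101111 popcount=5 -> skip
r=48=110000 popcount=2 -> skip
r=49=110001 popcount=3 -> skip
r=50=110010 popcount=3 -> skip
r=51=110011 popcount=4 -> skip
r=52=110100 popcount=3 -> skip
r=53=110101 popcount=4 -> skip
r=54=110110 popcount=4 -> skip
r=55=110111 popcount=5 -> skip
r=56=111000 popcount=3 -> skip
r=57=111001 popcount=4 -> skip
r=58=111010 popcount=4 -> skip
r=59=111011 popcount=5 -> skip
r=60=111100 popcount=4 -> skip
r=61=111101 popcount=5 -> skip
r=62=111110 popcount=5 -> skip
r=63=111111 popcount=6 -> skip
r=64=1000000 popcount=1 -> KEEP
r=65=1000001 popcount=2 -> skip
r=66=1000010 popcount=2 -> skip
r=67=1000011 popcount=3 -> skip
r=68=1000100 popcount=2 -> skip
r=69=1000101 popcount=3 -> skip
r=70=1000110 popcount=3 -> skip
r=71=1000111 popcount=4 -> skip
r=72=1001000 popcount=2 -> skip
r=73=1001001 popcount=3 -> skip
r=74=1001010 popcount=3 -> skip
r=75=1001011 popcount=4 -> skip
r=76=1001100 popcount=3 -> skip
r=77=1001101 popcount=4 -> skip
r=78=1001110 popcount=4 -> skip
r=79=1001111 popcount=5 -> skip
r=80=1010000 popcount=2 -> skip
r=81=1010001 popcount=3 -> skip
Kept rows: 64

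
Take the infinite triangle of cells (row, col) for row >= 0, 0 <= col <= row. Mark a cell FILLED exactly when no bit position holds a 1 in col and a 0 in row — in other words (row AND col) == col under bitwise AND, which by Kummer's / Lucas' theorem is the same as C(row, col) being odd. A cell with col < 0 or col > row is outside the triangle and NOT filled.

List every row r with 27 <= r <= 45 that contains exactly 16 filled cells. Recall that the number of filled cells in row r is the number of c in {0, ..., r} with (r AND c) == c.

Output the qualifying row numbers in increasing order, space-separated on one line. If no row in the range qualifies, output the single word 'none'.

Answer: 27 29 30 39 43 45

Derivation:
Row r has 2^popcount(r) filled cells, so we need popcount(r) = log2(16) = 4.
Scan r = 27..45 and keep those with exactly 4 one-bits:
r=27=11011 popcount=4 -> KEEP
r=28=11100 popcount=3 -> skip
r=29=11101 popcount=4 -> KEEP
r=30=11110 popcount=4 -> KEEP
r=31=11111 popcount=5 -> skip
r=32=100000 popcount=1 -> skip
r=33=100001 popcount=2 -> skip
r=34=100010 popcount=2 -> skip
r=35=100011 popcount=3 -> skip
r=36=100100 popcount=2 -> skip
r=37=100101 popcount=3 -> skip
r=38=100110 popcount=3 -> skip
r=39=100111 popcount=4 -> KEEP
r=40=101000 popcount=2 -> skip
r=41=101001 popcount=3 -> skip
r=42=101010 popcount=3 -> skip
r=43=101011 popcount=4 -> KEEP
r=44=101100 popcount=3 -> skip
r=45=101101 popcount=4 -> KEEP
Kept rows: 27 29 30 39 43 45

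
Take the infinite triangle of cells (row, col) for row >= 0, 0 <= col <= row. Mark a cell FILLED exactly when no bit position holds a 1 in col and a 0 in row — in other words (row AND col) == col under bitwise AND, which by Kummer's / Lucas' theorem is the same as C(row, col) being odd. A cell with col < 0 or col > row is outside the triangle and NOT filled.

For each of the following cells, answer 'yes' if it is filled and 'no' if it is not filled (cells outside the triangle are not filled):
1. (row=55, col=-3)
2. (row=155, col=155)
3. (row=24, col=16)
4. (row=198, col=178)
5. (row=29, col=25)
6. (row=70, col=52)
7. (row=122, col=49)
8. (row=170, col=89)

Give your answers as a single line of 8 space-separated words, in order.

(55,-3): col outside [0, 55] -> not filled
(155,155): row=0b10011011, col=0b10011011, row AND col = 0b10011011 = 155; 155 == 155 -> filled
(24,16): row=0b11000, col=0b10000, row AND col = 0b10000 = 16; 16 == 16 -> filled
(198,178): row=0b11000110, col=0b10110010, row AND col = 0b10000010 = 130; 130 != 178 -> empty
(29,25): row=0b11101, col=0b11001, row AND col = 0b11001 = 25; 25 == 25 -> filled
(70,52): row=0b1000110, col=0b110100, row AND col = 0b100 = 4; 4 != 52 -> empty
(122,49): row=0b1111010, col=0b110001, row AND col = 0b110000 = 48; 48 != 49 -> empty
(170,89): row=0b10101010, col=0b1011001, row AND col = 0b1000 = 8; 8 != 89 -> empty

Answer: no yes yes no yes no no no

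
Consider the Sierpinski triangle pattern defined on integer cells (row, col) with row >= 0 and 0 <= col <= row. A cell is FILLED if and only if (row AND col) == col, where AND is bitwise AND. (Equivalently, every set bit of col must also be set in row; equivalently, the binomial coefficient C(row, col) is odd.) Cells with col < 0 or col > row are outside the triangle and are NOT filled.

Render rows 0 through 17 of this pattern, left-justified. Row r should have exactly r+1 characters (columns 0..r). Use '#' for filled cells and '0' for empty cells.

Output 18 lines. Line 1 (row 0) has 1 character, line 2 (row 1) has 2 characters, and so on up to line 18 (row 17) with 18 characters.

Answer: #
##
#0#
####
#000#
##00##
#0#0#0#
########
#0000000#
##000000##
#0#00000#0#
####0000####
#000#000#000#
##00##00##00##
#0#0#0#0#0#0#0#
################
#000000000000000#
##00000000000000##

Derivation:
r0=0: #
r1=1: ##
r2=10: #0#
r3=11: ####
r4=100: #000#
r5=101: ##00##
r6=110: #0#0#0#
r7=111: ########
r8=1000: #0000000#
r9=1001: ##000000##
r10=1010: #0#00000#0#
r11=1011: ####0000####
r12=1100: #000#000#000#
r13=1101: ##00##00##00##
r14=1110: #0#0#0#0#0#0#0#
r15=1111: ################
r16=10000: #000000000000000#
r17=10001: ##00000000000000##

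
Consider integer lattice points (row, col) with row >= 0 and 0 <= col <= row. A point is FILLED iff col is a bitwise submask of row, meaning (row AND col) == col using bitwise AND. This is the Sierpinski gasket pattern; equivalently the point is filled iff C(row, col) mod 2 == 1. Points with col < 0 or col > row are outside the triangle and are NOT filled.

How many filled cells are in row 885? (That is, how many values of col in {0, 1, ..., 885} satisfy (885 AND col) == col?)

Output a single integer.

Answer: 128

Derivation:
885 in binary = 1101110101
popcount(885) = number of 1-bits in 1101110101 = 7
A col c satisfies (885 AND c) == c iff every set bit of c is also set in 885; each of the 7 set bits of 885 can independently be on or off in c.
count = 2^7 = 128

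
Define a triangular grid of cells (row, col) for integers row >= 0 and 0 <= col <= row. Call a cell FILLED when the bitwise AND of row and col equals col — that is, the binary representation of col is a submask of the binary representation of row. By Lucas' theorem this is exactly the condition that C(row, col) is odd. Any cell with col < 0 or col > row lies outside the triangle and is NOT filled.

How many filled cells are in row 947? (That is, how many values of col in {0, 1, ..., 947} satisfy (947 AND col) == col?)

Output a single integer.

947 in binary = 1110110011
popcount(947) = number of 1-bits in 1110110011 = 7
A col c satisfies (947 AND c) == c iff every set bit of c is also set in 947; each of the 7 set bits of 947 can independently be on or off in c.
count = 2^7 = 128

Answer: 128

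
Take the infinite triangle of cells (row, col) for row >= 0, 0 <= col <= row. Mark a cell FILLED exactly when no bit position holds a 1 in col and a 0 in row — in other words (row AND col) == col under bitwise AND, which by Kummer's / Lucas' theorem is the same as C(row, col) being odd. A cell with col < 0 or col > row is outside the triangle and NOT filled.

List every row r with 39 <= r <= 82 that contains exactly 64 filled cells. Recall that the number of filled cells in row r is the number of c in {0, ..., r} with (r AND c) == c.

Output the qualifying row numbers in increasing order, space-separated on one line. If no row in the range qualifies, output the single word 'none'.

Answer: 63

Derivation:
Row r has 2^popcount(r) filled cells, so we need popcount(r) = log2(64) = 6.
Scan r = 39..82 and keep those with exactly 6 one-bits:
r=39=100111 popcount=4 -> skip
r=40=101000 popcount=2 -> skip
r=41=101001 popcount=3 -> skip
r=42=101010 popcount=3 -> skip
r=43=101011 popcount=4 -> skip
r=44=101100 popcount=3 -> skip
r=45=101101 popcount=4 -> skip
r=46=101110 popcount=4 -> skip
r=47=101111 popcount=5 -> skip
r=48=110000 popcount=2 -> skip
r=49=110001 popcount=3 -> skip
r=50=110010 popcount=3 -> skip
r=51=110011 popcount=4 -> skip
r=52=110100 popcount=3 -> skip
r=53=110101 popcount=4 -> skip
r=54=110110 popcount=4 -> skip
r=55=110111 popcount=5 -> skip
r=56=111000 popcount=3 -> skip
r=57=111001 popcount=4 -> skip
r=58=111010 popcount=4 -> skip
r=59=111011 popcount=5 -> skip
r=60=111100 popcount=4 -> skip
r=61=111101 popcount=5 -> skip
r=62=111110 popcount=5 -> skip
r=63=111111 popcount=6 -> KEEP
r=64=1000000 popcount=1 -> skip
r=65=1000001 popcount=2 -> skip
r=66=1000010 popcount=2 -> skip
r=67=1000011 popcount=3 -> skip
r=68=1000100 popcount=2 -> skip
r=69=1000101 popcount=3 -> skip
r=70=1000110 popcount=3 -> skip
r=71=1000111 popcount=4 -> skip
r=72=1001000 popcount=2 -> skip
r=73=1001001 popcount=3 -> skip
r=74=1001010 popcount=3 -> skip
r=75=1001011 popcount=4 -> skip
r=76=1001100 popcount=3 -> skip
r=77=1001101 popcount=4 -> skip
r=78=1001110 popcount=4 -> skip
r=79=1001111 popcount=5 -> skip
r=80=1010000 popcount=2 -> skip
r=81=1010001 popcount=3 -> skip
r=82=1010010 popcount=3 -> skip
Kept rows: 63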